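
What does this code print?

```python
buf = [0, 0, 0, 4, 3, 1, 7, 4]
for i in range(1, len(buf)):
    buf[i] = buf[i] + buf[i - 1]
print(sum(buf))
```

i=1: buf[1] = 0+0 = 0 → [0, 0, 0, 4, 3, 1, 7, 4]
i=2: buf[2] = 0+0 = 0 → [0, 0, 0, 4, 3, 1, 7, 4]
i=3: buf[3] = 4+0 = 4 → [0, 0, 0, 4, 3, 1, 7, 4]
i=4: buf[4] = 3+4 = 7 → [0, 0, 0, 4, 7, 1, 7, 4]
i=5: buf[5] = 1+7 = 8 → [0, 0, 0, 4, 7, 8, 7, 4]
i=6: buf[6] = 7+8 = 15 → [0, 0, 0, 4, 7, 8, 15, 4]
i=7: buf[7] = 4+15 = 19 → [0, 0, 0, 4, 7, 8, 15, 19]
sum = 53

53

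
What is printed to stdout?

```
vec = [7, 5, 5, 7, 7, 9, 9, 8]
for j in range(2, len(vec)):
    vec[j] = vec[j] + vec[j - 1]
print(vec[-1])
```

j=2: vec[2] = 5+5 = 10 → [7, 5, 10, 7, 7, 9, 9, 8]
j=3: vec[3] = 7+10 = 17 → [7, 5, 10, 17, 7, 9, 9, 8]
j=4: vec[4] = 7+17 = 24 → [7, 5, 10, 17, 24, 9, 9, 8]
j=5: vec[5] = 9+24 = 33 → [7, 5, 10, 17, 24, 33, 9, 8]
j=6: vec[6] = 9+33 = 42 → [7, 5, 10, 17, 24, 33, 42, 8]
j=7: vec[7] = 8+42 = 50 → [7, 5, 10, 17, 24, 33, 42, 50]

50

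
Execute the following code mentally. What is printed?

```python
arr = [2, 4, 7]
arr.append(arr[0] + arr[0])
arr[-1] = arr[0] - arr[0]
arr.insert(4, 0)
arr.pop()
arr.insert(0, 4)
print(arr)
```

append arr[0]+arr[0] = 2+2 = 4 → [2, 4, 7, 4]
arr[-1] = arr[0]-arr[0] = 2-2 = 0 → [2, 4, 7, 0]
insert 0 at 4 → [2, 4, 7, 0, 0]
pop() removes 0 → [2, 4, 7, 0]
insert 4 at 0 → [4, 2, 4, 7, 0]

[4, 2, 4, 7, 0]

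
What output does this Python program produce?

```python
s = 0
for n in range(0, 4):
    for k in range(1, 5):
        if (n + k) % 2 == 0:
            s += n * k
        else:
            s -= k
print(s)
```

n=0,k=1: odd sum, s = 0-1 = -1
n=0,k=2: even sum, s = (-1)+0 = -1
n=0,k=3: odd sum, s = (-1)-3 = -4
n=0,k=4: even sum, s = (-4)+0 = -4
n=1,k=1: even sum, s = (-4)+1 = -3
n=1,k=2: odd sum, s = (-3)-2 = -5
n=1,k=3: even sum, s = (-5)+3 = -2
n=1,k=4: odd sum, s = (-2)-4 = -6
n=2,k=1: odd sum, s = (-6)-1 = -7
n=2,k=2: even sum, s = (-7)+4 = -3
n=2,k=3: odd sum, s = (-3)-3 = -6
n=2,k=4: even sum, s = (-6)+8 = 2
n=3,k=1: even sum, s = 2+3 = 5
n=3,k=2: odd sum, s = 5-2 = 3
n=3,k=3: even sum, s = 3+9 = 12
n=3,k=4: odd sum, s = 12-4 = 8

8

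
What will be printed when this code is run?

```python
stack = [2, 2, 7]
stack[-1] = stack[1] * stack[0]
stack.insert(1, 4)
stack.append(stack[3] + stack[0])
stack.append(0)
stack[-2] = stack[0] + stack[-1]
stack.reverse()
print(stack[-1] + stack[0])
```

stack[-1] = stack[1]*stack[0] = 2*2 = 4 → [2, 2, 4]
insert 4 at 1 → [2, 4, 2, 4]
append stack[3]+stack[0] = 4+2 = 6 → [2, 4, 2, 4, 6]
append 0 → [2, 4, 2, 4, 6, 0]
stack[-2] = stack[0]+stack[-1] = 2+0 = 2 → [2, 4, 2, 4, 2, 0]
reverse → [0, 2, 4, 2, 4, 2]
stack[-1]+stack[0] = 2+0 = 2

2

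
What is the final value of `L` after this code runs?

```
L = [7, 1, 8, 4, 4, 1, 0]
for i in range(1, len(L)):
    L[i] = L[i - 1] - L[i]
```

[7, 6, -2, -6, -10, -11, -11]

i=1: L[1] = 7-1 = 6 → [7, 6, 8, 4, 4, 1, 0]
i=2: L[2] = 6-8 = -2 → [7, 6, -2, 4, 4, 1, 0]
i=3: L[3] = (-2)-4 = -6 → [7, 6, -2, -6, 4, 1, 0]
i=4: L[4] = (-6)-4 = -10 → [7, 6, -2, -6, -10, 1, 0]
i=5: L[5] = (-10)-1 = -11 → [7, 6, -2, -6, -10, -11, 0]
i=6: L[6] = (-11)-0 = -11 → [7, 6, -2, -6, -10, -11, -11]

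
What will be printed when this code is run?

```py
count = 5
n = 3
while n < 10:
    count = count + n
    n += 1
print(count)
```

n=3: count = 5+3 = 8
n=4: count = 8+4 = 12
n=5: count = 12+5 = 17
n=6: count = 17+6 = 23
n=7: count = 23+7 = 30
n=8: count = 30+8 = 38
n=9: count = 38+9 = 47

47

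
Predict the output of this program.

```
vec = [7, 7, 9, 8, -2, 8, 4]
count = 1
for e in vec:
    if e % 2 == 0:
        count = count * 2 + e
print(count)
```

92

e=7: not even
e=7: not even
e=9: not even
e=8: even, count = 1*2+8 = 10
e=-2: even, count = 10*2+(-2) = 18
e=8: even, count = 18*2+8 = 44
e=4: even, count = 44*2+4 = 92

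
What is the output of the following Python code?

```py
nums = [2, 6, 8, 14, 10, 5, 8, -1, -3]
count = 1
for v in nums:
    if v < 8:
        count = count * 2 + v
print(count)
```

v=2: <8, count = 1*2+2 = 4
v=6: <8, count = 4*2+6 = 14
v=8: not <8
v=14: not <8
v=10: not <8
v=5: <8, count = 14*2+5 = 33
v=8: not <8
v=-1: <8, count = 33*2+(-1) = 65
v=-3: <8, count = 65*2+(-3) = 127

127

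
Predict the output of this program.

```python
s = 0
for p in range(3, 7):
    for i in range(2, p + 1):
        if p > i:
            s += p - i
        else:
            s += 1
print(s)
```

24

p=3,i=2: 3>2, s = 0+1 = 1
p=3,i=3: not 3>3, s = 1+1 = 2
p=4,i=2: 4>2, s = 2+2 = 4
p=4,i=3: 4>3, s = 4+1 = 5
p=4,i=4: not 4>4, s = 5+1 = 6
p=5,i=2: 5>2, s = 6+3 = 9
p=5,i=3: 5>3, s = 9+2 = 11
p=5,i=4: 5>4, s = 11+1 = 12
p=5,i=5: not 5>5, s = 12+1 = 13
p=6,i=2: 6>2, s = 13+4 = 17
p=6,i=3: 6>3, s = 17+3 = 20
p=6,i=4: 6>4, s = 20+2 = 22
p=6,i=5: 6>5, s = 22+1 = 23
p=6,i=6: not 6>6, s = 23+1 = 24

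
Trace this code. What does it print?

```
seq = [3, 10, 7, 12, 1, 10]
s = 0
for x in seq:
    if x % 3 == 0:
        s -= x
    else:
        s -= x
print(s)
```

x=3: %3==0, s = 0-3 = -3
x=10: not %3==0, s = (-3)-10 = -13
x=7: not %3==0, s = (-13)-7 = -20
x=12: %3==0, s = (-20)-12 = -32
x=1: not %3==0, s = (-32)-1 = -33
x=10: not %3==0, s = (-33)-10 = -43

-43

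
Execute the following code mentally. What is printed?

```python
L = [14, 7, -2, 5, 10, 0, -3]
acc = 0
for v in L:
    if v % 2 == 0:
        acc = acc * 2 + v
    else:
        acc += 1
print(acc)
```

137

v=14: even, acc = 0*2+14 = 14
v=7: not even, acc = 14+1 = 15
v=-2: even, acc = 15*2+(-2) = 28
v=5: not even, acc = 28+1 = 29
v=10: even, acc = 29*2+10 = 68
v=0: even, acc = 68*2+0 = 136
v=-3: not even, acc = 136+1 = 137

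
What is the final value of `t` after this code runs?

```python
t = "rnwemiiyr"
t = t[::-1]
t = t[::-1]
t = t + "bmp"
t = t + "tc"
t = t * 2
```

'rnwemiiyrbmptcrnwemiiyrbmptc'

reverse → 'ryiimewnr'
reverse → 'rnwemiiyr'
+ 'bmp' → 'rnwemiiyrbmp'
+ 'tc' → 'rnwemiiyrbmptc'
repeat ×2 → 'rnwemiiyrbmptcrnwemiiyrbmptc'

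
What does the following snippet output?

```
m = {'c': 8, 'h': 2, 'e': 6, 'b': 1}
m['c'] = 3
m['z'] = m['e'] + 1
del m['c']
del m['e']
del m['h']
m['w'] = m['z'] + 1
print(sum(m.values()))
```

16

m['c'] = 3 → {'c': 3, 'h': 2, 'e': 6, 'b': 1}
m['z'] = m['e']+1 = 7 → {'c': 3, 'h': 2, 'e': 6, 'b': 1, 'z': 7}
del 'c' → {'h': 2, 'e': 6, 'b': 1, 'z': 7}
del 'e' → {'h': 2, 'b': 1, 'z': 7}
del 'h' → {'b': 1, 'z': 7}
m['w'] = m['z']+1 = 8 → {'b': 1, 'z': 7, 'w': 8}
sum of values = 16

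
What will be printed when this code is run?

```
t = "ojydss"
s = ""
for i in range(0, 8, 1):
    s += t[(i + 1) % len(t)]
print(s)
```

i=0: add t[1]='j' → 'j'
i=1: add t[2]='y' → 'jy'
i=2: add t[3]='d' → 'jyd'
i=3: add t[4]='s' → 'jyds'
i=4: add t[5]='s' → 'jydss'
i=5: add t[0]='o' → 'jydsso'
i=6: add t[1]='j' → 'jydssoj'
i=7: add t[2]='y' → 'jydssojy'

jydssojy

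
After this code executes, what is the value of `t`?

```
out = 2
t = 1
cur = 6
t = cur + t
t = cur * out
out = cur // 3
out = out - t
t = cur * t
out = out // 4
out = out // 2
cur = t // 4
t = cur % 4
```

2

t = 6+1 = 7
t = 6*2 = 12
out = 6//3 = 2
out = 2-12 = -10
t = 6*12 = 72
out = (-10)//4 = -3
out = (-3)//2 = -2
cur = 72//4 = 18
t = 18%4 = 2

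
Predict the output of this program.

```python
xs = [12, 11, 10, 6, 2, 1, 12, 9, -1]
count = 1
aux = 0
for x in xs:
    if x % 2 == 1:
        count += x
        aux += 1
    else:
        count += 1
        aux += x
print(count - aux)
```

x=12: not odd, count = 1+1 = 2; aux=12
x=11: odd, count = 2+11 = 13; aux=13
x=10: not odd, count = 13+1 = 14; aux=23
x=6: not odd, count = 14+1 = 15; aux=29
x=2: not odd, count = 15+1 = 16; aux=31
x=1: odd, count = 16+1 = 17; aux=32
x=12: not odd, count = 17+1 = 18; aux=44
x=9: odd, count = 18+9 = 27; aux=45
x=-1: odd, count = 27+(-1) = 26; aux=46
count-aux = 26-46 = -20

-20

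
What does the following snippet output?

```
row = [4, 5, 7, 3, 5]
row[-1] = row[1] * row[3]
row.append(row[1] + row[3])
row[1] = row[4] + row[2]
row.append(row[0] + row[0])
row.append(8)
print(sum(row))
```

75

row[-1] = row[1]*row[3] = 5*3 = 15 → [4, 5, 7, 3, 15]
append row[1]+row[3] = 5+3 = 8 → [4, 5, 7, 3, 15, 8]
row[1] = row[4]+row[2] = 15+7 = 22 → [4, 22, 7, 3, 15, 8]
append row[0]+row[0] = 4+4 = 8 → [4, 22, 7, 3, 15, 8, 8]
append 8 → [4, 22, 7, 3, 15, 8, 8, 8]
sum = 75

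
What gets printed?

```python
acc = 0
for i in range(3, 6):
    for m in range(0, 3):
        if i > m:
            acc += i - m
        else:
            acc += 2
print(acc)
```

i=3,m=0: 3>0, acc = 0+3 = 3
i=3,m=1: 3>1, acc = 3+2 = 5
i=3,m=2: 3>2, acc = 5+1 = 6
i=4,m=0: 4>0, acc = 6+4 = 10
i=4,m=1: 4>1, acc = 10+3 = 13
i=4,m=2: 4>2, acc = 13+2 = 15
i=5,m=0: 5>0, acc = 15+5 = 20
i=5,m=1: 5>1, acc = 20+4 = 24
i=5,m=2: 5>2, acc = 24+3 = 27

27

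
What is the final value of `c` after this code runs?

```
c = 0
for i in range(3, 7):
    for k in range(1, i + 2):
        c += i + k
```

178

i=3,k=1: c = 0+4 = 4
i=3,k=2: c = 4+5 = 9
i=3,k=3: c = 9+6 = 15
i=3,k=4: c = 15+7 = 22
i=4,k=1: c = 22+5 = 27
i=4,k=2: c = 27+6 = 33
i=4,k=3: c = 33+7 = 40
i=4,k=4: c = 40+8 = 48
i=4,k=5: c = 48+9 = 57
i=5,k=1: c = 57+6 = 63
i=5,k=2: c = 63+7 = 70
i=5,k=3: c = 70+8 = 78
i=5,k=4: c = 78+9 = 87
i=5,k=5: c = 87+10 = 97
i=5,k=6: c = 97+11 = 108
i=6,k=1: c = 108+7 = 115
i=6,k=2: c = 115+8 = 123
i=6,k=3: c = 123+9 = 132
i=6,k=4: c = 132+10 = 142
i=6,k=5: c = 142+11 = 153
i=6,k=6: c = 153+12 = 165
i=6,k=7: c = 165+13 = 178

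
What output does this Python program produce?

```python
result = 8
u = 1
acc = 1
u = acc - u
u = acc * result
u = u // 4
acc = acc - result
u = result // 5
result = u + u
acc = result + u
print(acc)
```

u = 1-1 = 0
u = 1*8 = 8
u = 8//4 = 2
acc = 1-8 = -7
u = 8//5 = 1
result = 1+1 = 2
acc = 2+1 = 3

3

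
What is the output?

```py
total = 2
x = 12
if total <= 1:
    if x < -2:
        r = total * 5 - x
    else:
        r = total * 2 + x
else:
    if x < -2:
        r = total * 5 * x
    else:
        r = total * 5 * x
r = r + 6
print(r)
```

total=2, x=12
total <= 1 is False; x < -2 is False
→ r = total * 5 * x = 120
r = 120+6 = 126

126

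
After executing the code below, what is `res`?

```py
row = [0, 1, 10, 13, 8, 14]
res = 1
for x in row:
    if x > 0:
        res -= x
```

x=0: not >0
x=1: >0, res = 1-1 = 0
x=10: >0, res = 0-10 = -10
x=13: >0, res = (-10)-13 = -23
x=8: >0, res = (-23)-8 = -31
x=14: >0, res = (-31)-14 = -45

-45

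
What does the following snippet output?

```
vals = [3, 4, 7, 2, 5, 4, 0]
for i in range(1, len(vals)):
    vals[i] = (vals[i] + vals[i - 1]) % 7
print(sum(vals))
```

13

i=1: vals[1] = (4+3)%7 = 0 → [3, 0, 7, 2, 5, 4, 0]
i=2: vals[2] = (7+0)%7 = 0 → [3, 0, 0, 2, 5, 4, 0]
i=3: vals[3] = (2+0)%7 = 2 → [3, 0, 0, 2, 5, 4, 0]
i=4: vals[4] = (5+2)%7 = 0 → [3, 0, 0, 2, 0, 4, 0]
i=5: vals[5] = (4+0)%7 = 4 → [3, 0, 0, 2, 0, 4, 0]
i=6: vals[6] = (0+4)%7 = 4 → [3, 0, 0, 2, 0, 4, 4]
sum = 13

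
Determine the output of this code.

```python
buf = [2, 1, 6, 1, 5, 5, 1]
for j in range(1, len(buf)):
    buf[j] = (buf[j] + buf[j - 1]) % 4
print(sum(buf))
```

12

j=1: buf[1] = (1+2)%4 = 3 → [2, 3, 6, 1, 5, 5, 1]
j=2: buf[2] = (6+3)%4 = 1 → [2, 3, 1, 1, 5, 5, 1]
j=3: buf[3] = (1+1)%4 = 2 → [2, 3, 1, 2, 5, 5, 1]
j=4: buf[4] = (5+2)%4 = 3 → [2, 3, 1, 2, 3, 5, 1]
j=5: buf[5] = (5+3)%4 = 0 → [2, 3, 1, 2, 3, 0, 1]
j=6: buf[6] = (1+0)%4 = 1 → [2, 3, 1, 2, 3, 0, 1]
sum = 12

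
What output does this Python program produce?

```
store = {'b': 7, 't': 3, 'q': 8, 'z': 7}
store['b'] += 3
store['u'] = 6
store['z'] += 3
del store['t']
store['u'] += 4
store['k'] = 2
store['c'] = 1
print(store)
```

{'b': 10, 'q': 8, 'z': 10, 'u': 10, 'k': 2, 'c': 1}

store['b'] = 7+3 = 10 → {'b': 10, 't': 3, 'q': 8, 'z': 7}
store['u'] = 6 → {'b': 10, 't': 3, 'q': 8, 'z': 7, 'u': 6}
store['z'] = 7+3 = 10 → {'b': 10, 't': 3, 'q': 8, 'z': 10, 'u': 6}
del 't' → {'b': 10, 'q': 8, 'z': 10, 'u': 6}
store['u'] = 6+4 = 10 → {'b': 10, 'q': 8, 'z': 10, 'u': 10}
store['k'] = 2 → {'b': 10, 'q': 8, 'z': 10, 'u': 10, 'k': 2}
store['c'] = 1 → {'b': 10, 'q': 8, 'z': 10, 'u': 10, 'k': 2, 'c': 1}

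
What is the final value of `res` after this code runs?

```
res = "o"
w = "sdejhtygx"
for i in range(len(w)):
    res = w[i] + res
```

i=0: prepend 's' → 'so'
i=1: prepend 'd' → 'dso'
i=2: prepend 'e' → 'edso'
i=3: prepend 'j' → 'jedso'
i=4: prepend 'h' → 'hjedso'
i=5: prepend 't' → 'thjedso'
i=6: prepend 'y' → 'ythjedso'
i=7: prepend 'g' → 'gythjedso'
i=8: prepend 'x' → 'xgythjedso'

'xgythjedso'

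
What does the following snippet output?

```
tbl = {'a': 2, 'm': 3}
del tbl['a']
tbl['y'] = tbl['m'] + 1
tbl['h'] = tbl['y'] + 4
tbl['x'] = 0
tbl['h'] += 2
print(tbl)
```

del 'a' → {'m': 3}
tbl['y'] = tbl['m']+1 = 4 → {'m': 3, 'y': 4}
tbl['h'] = tbl['y']+4 = 8 → {'m': 3, 'y': 4, 'h': 8}
tbl['x'] = 0 → {'m': 3, 'y': 4, 'h': 8, 'x': 0}
tbl['h'] = 8+2 = 10 → {'m': 3, 'y': 4, 'h': 10, 'x': 0}

{'m': 3, 'y': 4, 'h': 10, 'x': 0}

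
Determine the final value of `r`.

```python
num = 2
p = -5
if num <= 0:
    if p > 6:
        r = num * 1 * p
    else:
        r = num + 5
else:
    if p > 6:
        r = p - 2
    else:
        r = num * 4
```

num=2, p=-5
num <= 0 is False; p > 6 is False
→ r = num * 4 = 8

8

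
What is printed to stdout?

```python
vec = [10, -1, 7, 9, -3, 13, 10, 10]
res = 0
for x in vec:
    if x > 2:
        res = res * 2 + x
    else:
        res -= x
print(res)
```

x=10: >2, res = 0*2+10 = 10
x=-1: not >2, res = 10-(-1) = 11
x=7: >2, res = 11*2+7 = 29
x=9: >2, res = 29*2+9 = 67
x=-3: not >2, res = 67-(-3) = 70
x=13: >2, res = 70*2+13 = 153
x=10: >2, res = 153*2+10 = 316
x=10: >2, res = 316*2+10 = 642

642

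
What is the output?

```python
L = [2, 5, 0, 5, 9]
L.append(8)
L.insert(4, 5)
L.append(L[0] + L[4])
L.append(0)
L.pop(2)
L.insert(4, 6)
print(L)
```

append 8 → [2, 5, 0, 5, 9, 8]
insert 5 at 4 → [2, 5, 0, 5, 5, 9, 8]
append L[0]+L[4] = 2+5 = 7 → [2, 5, 0, 5, 5, 9, 8, 7]
append 0 → [2, 5, 0, 5, 5, 9, 8, 7, 0]
pop(2) removes 0 → [2, 5, 5, 5, 9, 8, 7, 0]
insert 6 at 4 → [2, 5, 5, 5, 6, 9, 8, 7, 0]

[2, 5, 5, 5, 6, 9, 8, 7, 0]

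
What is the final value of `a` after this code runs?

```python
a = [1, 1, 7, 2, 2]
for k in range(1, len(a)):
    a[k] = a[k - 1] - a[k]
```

[1, 0, -7, -9, -11]

k=1: a[1] = 1-1 = 0 → [1, 0, 7, 2, 2]
k=2: a[2] = 0-7 = -7 → [1, 0, -7, 2, 2]
k=3: a[3] = (-7)-2 = -9 → [1, 0, -7, -9, 2]
k=4: a[4] = (-9)-2 = -11 → [1, 0, -7, -9, -11]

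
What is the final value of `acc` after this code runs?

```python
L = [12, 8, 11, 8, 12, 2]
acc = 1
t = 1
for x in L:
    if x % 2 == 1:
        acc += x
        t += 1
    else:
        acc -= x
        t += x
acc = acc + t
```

x=12: not odd, acc = 1-12 = -11; t=13
x=8: not odd, acc = (-11)-8 = -19; t=21
x=11: odd, acc = (-19)+11 = -8; t=22
x=8: not odd, acc = (-8)-8 = -16; t=30
x=12: not odd, acc = (-16)-12 = -28; t=42
x=2: not odd, acc = (-28)-2 = -30; t=44
acc+t = (-30)+44 = 14

14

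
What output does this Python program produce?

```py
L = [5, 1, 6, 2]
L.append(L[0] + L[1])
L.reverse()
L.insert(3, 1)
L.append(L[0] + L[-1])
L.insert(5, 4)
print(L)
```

append L[0]+L[1] = 5+1 = 6 → [5, 1, 6, 2, 6]
reverse → [6, 2, 6, 1, 5]
insert 1 at 3 → [6, 2, 6, 1, 1, 5]
append L[0]+L[-1] = 6+5 = 11 → [6, 2, 6, 1, 1, 5, 11]
insert 4 at 5 → [6, 2, 6, 1, 1, 4, 5, 11]

[6, 2, 6, 1, 1, 4, 5, 11]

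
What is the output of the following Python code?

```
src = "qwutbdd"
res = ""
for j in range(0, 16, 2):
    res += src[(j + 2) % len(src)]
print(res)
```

j=0: add src[2]='u' → 'u'
j=2: add src[4]='b' → 'ub'
j=4: add src[6]='d' → 'ubd'
j=6: add src[1]='w' → 'ubdw'
j=8: add src[3]='t' → 'ubdwt'
j=10: add src[5]='d' → 'ubdwtd'
j=12: add src[0]='q' → 'ubdwtdq'
j=14: add src[2]='u' → 'ubdwtdqu'

ubdwtdqu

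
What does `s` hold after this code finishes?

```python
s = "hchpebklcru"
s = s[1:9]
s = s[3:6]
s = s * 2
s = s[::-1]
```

'kbekbe'

slice [1:9] → 'chpebklc'
slice [3:6] → 'ebk'
repeat ×2 → 'ebkebk'
reverse → 'kbekbe'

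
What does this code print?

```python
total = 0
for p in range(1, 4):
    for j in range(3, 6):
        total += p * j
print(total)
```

72

p=1,j=3: total = 0+3 = 3
p=1,j=4: total = 3+4 = 7
p=1,j=5: total = 7+5 = 12
p=2,j=3: total = 12+6 = 18
p=2,j=4: total = 18+8 = 26
p=2,j=5: total = 26+10 = 36
p=3,j=3: total = 36+9 = 45
p=3,j=4: total = 45+12 = 57
p=3,j=5: total = 57+15 = 72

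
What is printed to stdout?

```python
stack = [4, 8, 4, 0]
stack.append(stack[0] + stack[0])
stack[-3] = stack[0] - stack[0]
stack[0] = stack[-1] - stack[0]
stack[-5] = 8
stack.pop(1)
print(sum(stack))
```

append stack[0]+stack[0] = 4+4 = 8 → [4, 8, 4, 0, 8]
stack[-3] = stack[0]-stack[0] = 4-4 = 0 → [4, 8, 0, 0, 8]
stack[0] = stack[-1]-stack[0] = 8-4 = 4 → [4, 8, 0, 0, 8]
stack[-5] = 8 → [8, 8, 0, 0, 8]
pop(1) removes 8 → [8, 0, 0, 8]
sum = 16

16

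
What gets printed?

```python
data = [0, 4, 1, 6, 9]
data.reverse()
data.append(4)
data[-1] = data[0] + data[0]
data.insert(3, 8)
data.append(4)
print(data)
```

[9, 6, 1, 8, 4, 0, 18, 4]

reverse → [9, 6, 1, 4, 0]
append 4 → [9, 6, 1, 4, 0, 4]
data[-1] = data[0]+data[0] = 9+9 = 18 → [9, 6, 1, 4, 0, 18]
insert 8 at 3 → [9, 6, 1, 8, 4, 0, 18]
append 4 → [9, 6, 1, 8, 4, 0, 18, 4]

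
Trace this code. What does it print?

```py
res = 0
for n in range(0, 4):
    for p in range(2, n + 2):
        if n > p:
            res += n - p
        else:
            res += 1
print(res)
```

n=1,p=2: not 1>2, res = 0+1 = 1
n=2,p=2: not 2>2, res = 1+1 = 2
n=2,p=3: not 2>3, res = 2+1 = 3
n=3,p=2: 3>2, res = 3+1 = 4
n=3,p=3: not 3>3, res = 4+1 = 5
n=3,p=4: not 3>4, res = 5+1 = 6

6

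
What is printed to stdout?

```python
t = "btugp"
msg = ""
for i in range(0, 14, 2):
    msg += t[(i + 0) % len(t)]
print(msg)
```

buptgbu

i=0: add t[0]='b' → 'b'
i=2: add t[2]='u' → 'bu'
i=4: add t[4]='p' → 'bup'
i=6: add t[1]='t' → 'bupt'
i=8: add t[3]='g' → 'buptg'
i=10: add t[0]='b' → 'buptgb'
i=12: add t[2]='u' → 'buptgbu'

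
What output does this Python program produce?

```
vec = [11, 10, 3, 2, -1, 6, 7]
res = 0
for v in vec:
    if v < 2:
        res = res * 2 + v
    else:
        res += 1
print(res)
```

v=11: not <2, res = 0+1 = 1
v=10: not <2, res = 1+1 = 2
v=3: not <2, res = 2+1 = 3
v=2: not <2, res = 3+1 = 4
v=-1: <2, res = 4*2+(-1) = 7
v=6: not <2, res = 7+1 = 8
v=7: not <2, res = 8+1 = 9

9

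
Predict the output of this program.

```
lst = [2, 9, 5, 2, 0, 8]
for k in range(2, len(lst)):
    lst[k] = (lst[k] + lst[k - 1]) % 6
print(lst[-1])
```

0

k=2: lst[2] = (5+9)%6 = 2 → [2, 9, 2, 2, 0, 8]
k=3: lst[3] = (2+2)%6 = 4 → [2, 9, 2, 4, 0, 8]
k=4: lst[4] = (0+4)%6 = 4 → [2, 9, 2, 4, 4, 8]
k=5: lst[5] = (8+4)%6 = 0 → [2, 9, 2, 4, 4, 0]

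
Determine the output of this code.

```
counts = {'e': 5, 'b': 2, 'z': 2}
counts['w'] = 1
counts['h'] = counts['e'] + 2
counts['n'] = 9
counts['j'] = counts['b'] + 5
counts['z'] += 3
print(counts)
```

{'e': 5, 'b': 2, 'z': 5, 'w': 1, 'h': 7, 'n': 9, 'j': 7}

counts['w'] = 1 → {'e': 5, 'b': 2, 'z': 2, 'w': 1}
counts['h'] = counts['e']+2 = 7 → {'e': 5, 'b': 2, 'z': 2, 'w': 1, 'h': 7}
counts['n'] = 9 → {'e': 5, 'b': 2, 'z': 2, 'w': 1, 'h': 7, 'n': 9}
counts['j'] = counts['b']+5 = 7 → {'e': 5, 'b': 2, 'z': 2, 'w': 1, 'h': 7, 'n': 9, 'j': 7}
counts['z'] = 2+3 = 5 → {'e': 5, 'b': 2, 'z': 5, 'w': 1, 'h': 7, 'n': 9, 'j': 7}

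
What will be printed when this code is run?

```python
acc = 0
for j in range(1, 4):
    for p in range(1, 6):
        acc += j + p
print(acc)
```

75

j=1,p=1: acc = 0+2 = 2
j=1,p=2: acc = 2+3 = 5
j=1,p=3: acc = 5+4 = 9
j=1,p=4: acc = 9+5 = 14
j=1,p=5: acc = 14+6 = 20
j=2,p=1: acc = 20+3 = 23
j=2,p=2: acc = 23+4 = 27
j=2,p=3: acc = 27+5 = 32
j=2,p=4: acc = 32+6 = 38
j=2,p=5: acc = 38+7 = 45
j=3,p=1: acc = 45+4 = 49
j=3,p=2: acc = 49+5 = 54
j=3,p=3: acc = 54+6 = 60
j=3,p=4: acc = 60+7 = 67
j=3,p=5: acc = 67+8 = 75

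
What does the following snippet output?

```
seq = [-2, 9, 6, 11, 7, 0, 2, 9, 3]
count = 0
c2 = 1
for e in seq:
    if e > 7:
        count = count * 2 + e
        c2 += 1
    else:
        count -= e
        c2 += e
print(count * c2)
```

760

e=-2: not >7, count = 0-(-2) = 2; c2=-1
e=9: >7, count = 2*2+9 = 13; c2=0
e=6: not >7, count = 13-6 = 7; c2=6
e=11: >7, count = 7*2+11 = 25; c2=7
e=7: not >7, count = 25-7 = 18; c2=14
e=0: not >7, count = 18-0 = 18; c2=14
e=2: not >7, count = 18-2 = 16; c2=16
e=9: >7, count = 16*2+9 = 41; c2=17
e=3: not >7, count = 41-3 = 38; c2=20
count*c2 = 38*20 = 760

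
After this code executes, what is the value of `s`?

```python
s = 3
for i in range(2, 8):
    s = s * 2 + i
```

i=2: s = 3*2+2 = 8
i=3: s = 8*2+3 = 19
i=4: s = 19*2+4 = 42
i=5: s = 42*2+5 = 89
i=6: s = 89*2+6 = 184
i=7: s = 184*2+7 = 375

375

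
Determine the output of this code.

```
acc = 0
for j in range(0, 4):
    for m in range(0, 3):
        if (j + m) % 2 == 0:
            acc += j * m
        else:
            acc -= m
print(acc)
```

2

j=0,m=0: even sum, acc = 0+0 = 0
j=0,m=1: odd sum, acc = 0-1 = -1
j=0,m=2: even sum, acc = (-1)+0 = -1
j=1,m=0: odd sum, acc = (-1)-0 = -1
j=1,m=1: even sum, acc = (-1)+1 = 0
j=1,m=2: odd sum, acc = 0-2 = -2
j=2,m=0: even sum, acc = (-2)+0 = -2
j=2,m=1: odd sum, acc = (-2)-1 = -3
j=2,m=2: even sum, acc = (-3)+4 = 1
j=3,m=0: odd sum, acc = 1-0 = 1
j=3,m=1: even sum, acc = 1+3 = 4
j=3,m=2: odd sum, acc = 4-2 = 2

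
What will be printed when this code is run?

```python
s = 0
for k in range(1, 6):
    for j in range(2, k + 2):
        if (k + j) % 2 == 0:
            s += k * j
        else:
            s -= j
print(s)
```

k=1,j=2: odd sum, s = 0-2 = -2
k=2,j=2: even sum, s = (-2)+4 = 2
k=2,j=3: odd sum, s = 2-3 = -1
k=3,j=2: odd sum, s = (-1)-2 = -3
k=3,j=3: even sum, s = (-3)+9 = 6
k=3,j=4: odd sum, s = 6-4 = 2
k=4,j=2: even sum, s = 2+8 = 10
k=4,j=3: odd sum, s = 10-3 = 7
k=4,j=4: even sum, s = 7+16 = 23
k=4,j=5: odd sum, s = 23-5 = 18
k=5,j=2: odd sum, s = 18-2 = 16
k=5,j=3: even sum, s = 16+15 = 31
k=5,j=4: odd sum, s = 31-4 = 27
k=5,j=5: even sum, s = 27+25 = 52
k=5,j=6: odd sum, s = 52-6 = 46

46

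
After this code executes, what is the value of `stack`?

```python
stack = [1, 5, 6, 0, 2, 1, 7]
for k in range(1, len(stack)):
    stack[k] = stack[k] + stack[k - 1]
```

[1, 6, 12, 12, 14, 15, 22]

k=1: stack[1] = 5+1 = 6 → [1, 6, 6, 0, 2, 1, 7]
k=2: stack[2] = 6+6 = 12 → [1, 6, 12, 0, 2, 1, 7]
k=3: stack[3] = 0+12 = 12 → [1, 6, 12, 12, 2, 1, 7]
k=4: stack[4] = 2+12 = 14 → [1, 6, 12, 12, 14, 1, 7]
k=5: stack[5] = 1+14 = 15 → [1, 6, 12, 12, 14, 15, 7]
k=6: stack[6] = 7+15 = 22 → [1, 6, 12, 12, 14, 15, 22]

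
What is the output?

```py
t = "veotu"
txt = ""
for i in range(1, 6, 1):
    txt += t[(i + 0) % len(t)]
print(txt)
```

eotuv

i=1: add t[1]='e' → 'e'
i=2: add t[2]='o' → 'eo'
i=3: add t[3]='t' → 'eot'
i=4: add t[4]='u' → 'eotu'
i=5: add t[0]='v' → 'eotuv'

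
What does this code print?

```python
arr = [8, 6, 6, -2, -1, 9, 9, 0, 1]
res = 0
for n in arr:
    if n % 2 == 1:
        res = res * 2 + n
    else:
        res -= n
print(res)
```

-241

n=8: not odd, res = 0-8 = -8
n=6: not odd, res = (-8)-6 = -14
n=6: not odd, res = (-14)-6 = -20
n=-2: not odd, res = (-20)-(-2) = -18
n=-1: odd, res = (-18)*2+(-1) = -37
n=9: odd, res = (-37)*2+9 = -65
n=9: odd, res = (-65)*2+9 = -121
n=0: not odd, res = (-121)-0 = -121
n=1: odd, res = (-121)*2+1 = -241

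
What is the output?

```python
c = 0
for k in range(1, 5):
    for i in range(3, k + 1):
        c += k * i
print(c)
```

k=3,i=3: c = 0+9 = 9
k=4,i=3: c = 9+12 = 21
k=4,i=4: c = 21+16 = 37

37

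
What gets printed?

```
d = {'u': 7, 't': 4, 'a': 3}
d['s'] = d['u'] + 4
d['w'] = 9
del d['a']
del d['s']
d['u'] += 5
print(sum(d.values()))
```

d['s'] = d['u']+4 = 11 → {'u': 7, 't': 4, 'a': 3, 's': 11}
d['w'] = 9 → {'u': 7, 't': 4, 'a': 3, 's': 11, 'w': 9}
del 'a' → {'u': 7, 't': 4, 's': 11, 'w': 9}
del 's' → {'u': 7, 't': 4, 'w': 9}
d['u'] = 7+5 = 12 → {'u': 12, 't': 4, 'w': 9}
sum of values = 25

25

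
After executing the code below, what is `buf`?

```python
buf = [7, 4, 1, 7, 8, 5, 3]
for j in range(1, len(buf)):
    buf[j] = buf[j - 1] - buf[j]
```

j=1: buf[1] = 7-4 = 3 → [7, 3, 1, 7, 8, 5, 3]
j=2: buf[2] = 3-1 = 2 → [7, 3, 2, 7, 8, 5, 3]
j=3: buf[3] = 2-7 = -5 → [7, 3, 2, -5, 8, 5, 3]
j=4: buf[4] = (-5)-8 = -13 → [7, 3, 2, -5, -13, 5, 3]
j=5: buf[5] = (-13)-5 = -18 → [7, 3, 2, -5, -13, -18, 3]
j=6: buf[6] = (-18)-3 = -21 → [7, 3, 2, -5, -13, -18, -21]

[7, 3, 2, -5, -13, -18, -21]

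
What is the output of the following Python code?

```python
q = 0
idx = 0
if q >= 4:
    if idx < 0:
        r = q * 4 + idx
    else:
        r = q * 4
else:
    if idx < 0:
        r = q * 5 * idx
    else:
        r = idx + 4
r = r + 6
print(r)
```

10

q=0, idx=0
q >= 4 is False; idx < 0 is False
→ r = idx + 4 = 4
r = 4+6 = 10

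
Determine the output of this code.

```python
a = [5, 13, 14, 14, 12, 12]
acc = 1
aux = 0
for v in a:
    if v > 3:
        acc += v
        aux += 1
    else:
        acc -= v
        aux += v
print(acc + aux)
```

77

v=5: >3, acc = 1+5 = 6; aux=1
v=13: >3, acc = 6+13 = 19; aux=2
v=14: >3, acc = 19+14 = 33; aux=3
v=14: >3, acc = 33+14 = 47; aux=4
v=12: >3, acc = 47+12 = 59; aux=5
v=12: >3, acc = 59+12 = 71; aux=6
acc+aux = 71+6 = 77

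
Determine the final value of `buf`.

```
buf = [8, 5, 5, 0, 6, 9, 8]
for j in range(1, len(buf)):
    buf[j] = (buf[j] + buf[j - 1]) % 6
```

[8, 1, 0, 0, 0, 3, 5]

j=1: buf[1] = (5+8)%6 = 1 → [8, 1, 5, 0, 6, 9, 8]
j=2: buf[2] = (5+1)%6 = 0 → [8, 1, 0, 0, 6, 9, 8]
j=3: buf[3] = (0+0)%6 = 0 → [8, 1, 0, 0, 6, 9, 8]
j=4: buf[4] = (6+0)%6 = 0 → [8, 1, 0, 0, 0, 9, 8]
j=5: buf[5] = (9+0)%6 = 3 → [8, 1, 0, 0, 0, 3, 8]
j=6: buf[6] = (8+3)%6 = 5 → [8, 1, 0, 0, 0, 3, 5]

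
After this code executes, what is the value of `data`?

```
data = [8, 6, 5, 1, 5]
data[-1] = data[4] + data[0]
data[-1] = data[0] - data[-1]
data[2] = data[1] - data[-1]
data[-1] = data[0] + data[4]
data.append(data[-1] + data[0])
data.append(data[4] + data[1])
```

data[-1] = data[4]+data[0] = 5+8 = 13 → [8, 6, 5, 1, 13]
data[-1] = data[0]-data[-1] = 8-13 = -5 → [8, 6, 5, 1, -5]
data[2] = data[1]-data[-1] = 6-(-5) = 11 → [8, 6, 11, 1, -5]
data[-1] = data[0]+data[4] = 8+(-5) = 3 → [8, 6, 11, 1, 3]
append data[-1]+data[0] = 3+8 = 11 → [8, 6, 11, 1, 3, 11]
append data[4]+data[1] = 3+6 = 9 → [8, 6, 11, 1, 3, 11, 9]

[8, 6, 11, 1, 3, 11, 9]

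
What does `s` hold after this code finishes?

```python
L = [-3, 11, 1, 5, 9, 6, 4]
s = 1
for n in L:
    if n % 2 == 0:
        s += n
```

11

n=-3: not even
n=11: not even
n=1: not even
n=5: not even
n=9: not even
n=6: even, s = 1+6 = 7
n=4: even, s = 7+4 = 11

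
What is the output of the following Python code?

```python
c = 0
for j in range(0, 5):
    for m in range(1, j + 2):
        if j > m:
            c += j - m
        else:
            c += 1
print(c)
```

j=0,m=1: not 0>1, c = 0+1 = 1
j=1,m=1: not 1>1, c = 1+1 = 2
j=1,m=2: not 1>2, c = 2+1 = 3
j=2,m=1: 2>1, c = 3+1 = 4
j=2,m=2: not 2>2, c = 4+1 = 5
j=2,m=3: not 2>3, c = 5+1 = 6
j=3,m=1: 3>1, c = 6+2 = 8
j=3,m=2: 3>2, c = 8+1 = 9
j=3,m=3: not 3>3, c = 9+1 = 10
j=3,m=4: not 3>4, c = 10+1 = 11
j=4,m=1: 4>1, c = 11+3 = 14
j=4,m=2: 4>2, c = 14+2 = 16
j=4,m=3: 4>3, c = 16+1 = 17
j=4,m=4: not 4>4, c = 17+1 = 18
j=4,m=5: not 4>5, c = 18+1 = 19

19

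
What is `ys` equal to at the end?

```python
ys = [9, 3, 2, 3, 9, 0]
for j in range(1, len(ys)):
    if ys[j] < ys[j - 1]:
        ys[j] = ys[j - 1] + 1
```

j=1: 3<9, ys[1] = 9+1 = 10 → [9, 10, 2, 3, 9, 0]
j=2: 2<10, ys[2] = 10+1 = 11 → [9, 10, 11, 3, 9, 0]
j=3: 3<11, ys[3] = 11+1 = 12 → [9, 10, 11, 12, 9, 0]
j=4: 9<12, ys[4] = 12+1 = 13 → [9, 10, 11, 12, 13, 0]
j=5: 0<13, ys[5] = 13+1 = 14 → [9, 10, 11, 12, 13, 14]

[9, 10, 11, 12, 13, 14]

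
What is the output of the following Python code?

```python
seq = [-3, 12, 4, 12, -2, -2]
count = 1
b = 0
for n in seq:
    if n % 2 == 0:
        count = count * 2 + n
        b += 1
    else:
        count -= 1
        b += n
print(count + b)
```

268

n=-3: not even, count = 1-1 = 0; b=-3
n=12: even, count = 0*2+12 = 12; b=-2
n=4: even, count = 12*2+4 = 28; b=-1
n=12: even, count = 28*2+12 = 68; b=0
n=-2: even, count = 68*2+(-2) = 134; b=1
n=-2: even, count = 134*2+(-2) = 266; b=2
count+b = 266+2 = 268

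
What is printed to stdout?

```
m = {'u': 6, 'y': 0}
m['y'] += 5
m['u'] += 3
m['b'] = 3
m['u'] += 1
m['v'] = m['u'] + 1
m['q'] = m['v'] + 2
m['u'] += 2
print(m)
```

{'u': 12, 'y': 5, 'b': 3, 'v': 11, 'q': 13}

m['y'] = 0+5 = 5 → {'u': 6, 'y': 5}
m['u'] = 6+3 = 9 → {'u': 9, 'y': 5}
m['b'] = 3 → {'u': 9, 'y': 5, 'b': 3}
m['u'] = 9+1 = 10 → {'u': 10, 'y': 5, 'b': 3}
m['v'] = m['u']+1 = 11 → {'u': 10, 'y': 5, 'b': 3, 'v': 11}
m['q'] = m['v']+2 = 13 → {'u': 10, 'y': 5, 'b': 3, 'v': 11, 'q': 13}
m['u'] = 10+2 = 12 → {'u': 12, 'y': 5, 'b': 3, 'v': 11, 'q': 13}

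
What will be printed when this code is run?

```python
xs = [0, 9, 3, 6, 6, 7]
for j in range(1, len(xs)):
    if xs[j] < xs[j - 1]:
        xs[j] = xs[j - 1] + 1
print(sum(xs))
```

55

j=1: 9>=0, unchanged → [0, 9, 3, 6, 6, 7]
j=2: 3<9, xs[2] = 9+1 = 10 → [0, 9, 10, 6, 6, 7]
j=3: 6<10, xs[3] = 10+1 = 11 → [0, 9, 10, 11, 6, 7]
j=4: 6<11, xs[4] = 11+1 = 12 → [0, 9, 10, 11, 12, 7]
j=5: 7<12, xs[5] = 12+1 = 13 → [0, 9, 10, 11, 12, 13]
sum = 55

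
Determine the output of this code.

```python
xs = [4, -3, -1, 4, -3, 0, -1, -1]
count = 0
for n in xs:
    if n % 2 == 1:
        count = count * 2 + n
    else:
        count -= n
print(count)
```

-231

n=4: not odd, count = 0-4 = -4
n=-3: odd, count = (-4)*2+(-3) = -11
n=-1: odd, count = (-11)*2+(-1) = -23
n=4: not odd, count = (-23)-4 = -27
n=-3: odd, count = (-27)*2+(-3) = -57
n=0: not odd, count = (-57)-0 = -57
n=-1: odd, count = (-57)*2+(-1) = -115
n=-1: odd, count = (-115)*2+(-1) = -231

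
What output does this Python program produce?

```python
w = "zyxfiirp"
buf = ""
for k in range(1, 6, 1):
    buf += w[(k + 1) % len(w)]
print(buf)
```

k=1: add w[2]='x' → 'x'
k=2: add w[3]='f' → 'xf'
k=3: add w[4]='i' → 'xfi'
k=4: add w[5]='i' → 'xfii'
k=5: add w[6]='r' → 'xfiir'

xfiir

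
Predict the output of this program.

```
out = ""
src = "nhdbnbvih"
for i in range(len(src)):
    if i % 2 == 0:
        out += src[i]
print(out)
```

ndnvh

i=0: add 'n' → 'n'
i=1: skip
i=2: add 'd' → 'nd'
i=3: skip
i=4: add 'n' → 'ndn'
i=5: skip
i=6: add 'v' → 'ndnv'
i=7: skip
i=8: add 'h' → 'ndnvh'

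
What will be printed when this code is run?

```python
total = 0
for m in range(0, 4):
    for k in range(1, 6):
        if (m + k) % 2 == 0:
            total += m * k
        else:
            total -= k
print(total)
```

m=0,k=1: odd sum, total = 0-1 = -1
m=0,k=2: even sum, total = (-1)+0 = -1
m=0,k=3: odd sum, total = (-1)-3 = -4
m=0,k=4: even sum, total = (-4)+0 = -4
m=0,k=5: odd sum, total = (-4)-5 = -9
m=1,k=1: even sum, total = (-9)+1 = -8
m=1,k=2: odd sum, total = (-8)-2 = -10
m=1,k=3: even sum, total = (-10)+3 = -7
m=1,k=4: odd sum, total = (-7)-4 = -11
m=1,k=5: even sum, total = (-11)+5 = -6
m=2,k=1: odd sum, total = (-6)-1 = -7
m=2,k=2: even sum, total = (-7)+4 = -3
m=2,k=3: odd sum, total = (-3)-3 = -6
m=2,k=4: even sum, total = (-6)+8 = 2
m=2,k=5: odd sum, total = 2-5 = -3
m=3,k=1: even sum, total = (-3)+3 = 0
m=3,k=2: odd sum, total = 0-2 = -2
m=3,k=3: even sum, total = (-2)+9 = 7
m=3,k=4: odd sum, total = 7-4 = 3
m=3,k=5: even sum, total = 3+15 = 18

18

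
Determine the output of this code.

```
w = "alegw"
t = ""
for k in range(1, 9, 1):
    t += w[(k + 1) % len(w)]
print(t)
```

k=1: add w[2]='e' → 'e'
k=2: add w[3]='g' → 'eg'
k=3: add w[4]='w' → 'egw'
k=4: add w[0]='a' → 'egwa'
k=5: add w[1]='l' → 'egwal'
k=6: add w[2]='e' → 'egwale'
k=7: add w[3]='g' → 'egwaleg'
k=8: add w[4]='w' → 'egwalegw'

egwalegw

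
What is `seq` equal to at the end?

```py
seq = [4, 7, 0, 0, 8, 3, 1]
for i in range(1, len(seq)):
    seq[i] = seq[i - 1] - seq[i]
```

i=1: seq[1] = 4-7 = -3 → [4, -3, 0, 0, 8, 3, 1]
i=2: seq[2] = (-3)-0 = -3 → [4, -3, -3, 0, 8, 3, 1]
i=3: seq[3] = (-3)-0 = -3 → [4, -3, -3, -3, 8, 3, 1]
i=4: seq[4] = (-3)-8 = -11 → [4, -3, -3, -3, -11, 3, 1]
i=5: seq[5] = (-11)-3 = -14 → [4, -3, -3, -3, -11, -14, 1]
i=6: seq[6] = (-14)-1 = -15 → [4, -3, -3, -3, -11, -14, -15]

[4, -3, -3, -3, -11, -14, -15]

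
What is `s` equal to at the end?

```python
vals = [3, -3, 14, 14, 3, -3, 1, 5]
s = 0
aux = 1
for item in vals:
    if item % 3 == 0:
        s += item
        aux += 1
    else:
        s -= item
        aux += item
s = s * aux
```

-1326

item=3: %3==0, s = 0+3 = 3; aux=2
item=-3: %3==0, s = 3+(-3) = 0; aux=3
item=14: not %3==0, s = 0-14 = -14; aux=17
item=14: not %3==0, s = (-14)-14 = -28; aux=31
item=3: %3==0, s = (-28)+3 = -25; aux=32
item=-3: %3==0, s = (-25)+(-3) = -28; aux=33
item=1: not %3==0, s = (-28)-1 = -29; aux=34
item=5: not %3==0, s = (-29)-5 = -34; aux=39
s*aux = (-34)*39 = -1326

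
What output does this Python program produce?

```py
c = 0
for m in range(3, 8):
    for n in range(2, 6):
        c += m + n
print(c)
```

170

m=3,n=2: c = 0+5 = 5
m=3,n=3: c = 5+6 = 11
m=3,n=4: c = 11+7 = 18
m=3,n=5: c = 18+8 = 26
m=4,n=2: c = 26+6 = 32
m=4,n=3: c = 32+7 = 39
m=4,n=4: c = 39+8 = 47
m=4,n=5: c = 47+9 = 56
m=5,n=2: c = 56+7 = 63
m=5,n=3: c = 63+8 = 71
m=5,n=4: c = 71+9 = 80
m=5,n=5: c = 80+10 = 90
m=6,n=2: c = 90+8 = 98
m=6,n=3: c = 98+9 = 107
m=6,n=4: c = 107+10 = 117
m=6,n=5: c = 117+11 = 128
m=7,n=2: c = 128+9 = 137
m=7,n=3: c = 137+10 = 147
m=7,n=4: c = 147+11 = 158
m=7,n=5: c = 158+12 = 170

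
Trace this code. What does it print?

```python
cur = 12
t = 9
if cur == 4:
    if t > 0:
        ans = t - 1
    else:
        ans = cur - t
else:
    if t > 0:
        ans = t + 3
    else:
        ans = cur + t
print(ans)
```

cur=12, t=9
cur == 4 is False; t > 0 is True
→ ans = t + 3 = 12

12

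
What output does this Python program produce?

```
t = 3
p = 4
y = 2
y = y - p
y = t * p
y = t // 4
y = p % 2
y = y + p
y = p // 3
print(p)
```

y = 2-4 = -2
y = 3*4 = 12
y = 3//4 = 0
y = 4%2 = 0
y = 0+4 = 4
y = 4//3 = 1

4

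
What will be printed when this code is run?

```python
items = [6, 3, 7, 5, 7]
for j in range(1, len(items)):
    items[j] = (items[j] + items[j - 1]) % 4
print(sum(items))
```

j=1: items[1] = (3+6)%4 = 1 → [6, 1, 7, 5, 7]
j=2: items[2] = (7+1)%4 = 0 → [6, 1, 0, 5, 7]
j=3: items[3] = (5+0)%4 = 1 → [6, 1, 0, 1, 7]
j=4: items[4] = (7+1)%4 = 0 → [6, 1, 0, 1, 0]
sum = 8

8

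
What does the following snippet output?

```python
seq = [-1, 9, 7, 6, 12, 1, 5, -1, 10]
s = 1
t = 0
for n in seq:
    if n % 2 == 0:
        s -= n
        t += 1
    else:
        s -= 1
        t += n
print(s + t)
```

n=-1: not even, s = 1-1 = 0; t=-1
n=9: not even, s = 0-1 = -1; t=8
n=7: not even, s = (-1)-1 = -2; t=15
n=6: even, s = (-2)-6 = -8; t=16
n=12: even, s = (-8)-12 = -20; t=17
n=1: not even, s = (-20)-1 = -21; t=18
n=5: not even, s = (-21)-1 = -22; t=23
n=-1: not even, s = (-22)-1 = -23; t=22
n=10: even, s = (-23)-10 = -33; t=23
s+t = (-33)+23 = -10

-10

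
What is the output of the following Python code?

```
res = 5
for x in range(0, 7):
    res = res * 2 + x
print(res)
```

760

x=0: res = 5*2+0 = 10
x=1: res = 10*2+1 = 21
x=2: res = 21*2+2 = 44
x=3: res = 44*2+3 = 91
x=4: res = 91*2+4 = 186
x=5: res = 186*2+5 = 377
x=6: res = 377*2+6 = 760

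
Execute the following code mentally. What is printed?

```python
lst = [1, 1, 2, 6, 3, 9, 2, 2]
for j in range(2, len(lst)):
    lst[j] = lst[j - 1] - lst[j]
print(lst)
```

j=2: lst[2] = 1-2 = -1 → [1, 1, -1, 6, 3, 9, 2, 2]
j=3: lst[3] = (-1)-6 = -7 → [1, 1, -1, -7, 3, 9, 2, 2]
j=4: lst[4] = (-7)-3 = -10 → [1, 1, -1, -7, -10, 9, 2, 2]
j=5: lst[5] = (-10)-9 = -19 → [1, 1, -1, -7, -10, -19, 2, 2]
j=6: lst[6] = (-19)-2 = -21 → [1, 1, -1, -7, -10, -19, -21, 2]
j=7: lst[7] = (-21)-2 = -23 → [1, 1, -1, -7, -10, -19, -21, -23]

[1, 1, -1, -7, -10, -19, -21, -23]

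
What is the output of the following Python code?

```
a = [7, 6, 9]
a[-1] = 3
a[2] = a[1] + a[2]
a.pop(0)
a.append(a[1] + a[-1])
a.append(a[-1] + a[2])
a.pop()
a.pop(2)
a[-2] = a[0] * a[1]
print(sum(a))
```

63

a[-1] = 3 → [7, 6, 3]
a[2] = a[1]+a[2] = 6+3 = 9 → [7, 6, 9]
pop(0) removes 7 → [6, 9]
append a[1]+a[-1] = 9+9 = 18 → [6, 9, 18]
append a[-1]+a[2] = 18+18 = 36 → [6, 9, 18, 36]
pop() removes 36 → [6, 9, 18]
pop(2) removes 18 → [6, 9]
a[-2] = a[0]*a[1] = 6*9 = 54 → [54, 9]
sum = 63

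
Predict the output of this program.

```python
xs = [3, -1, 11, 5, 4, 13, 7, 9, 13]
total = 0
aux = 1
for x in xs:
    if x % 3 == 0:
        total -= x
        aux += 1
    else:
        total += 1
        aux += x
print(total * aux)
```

x=3: %3==0, total = 0-3 = -3; aux=2
x=-1: not %3==0, total = (-3)+1 = -2; aux=1
x=11: not %3==0, total = (-2)+1 = -1; aux=12
x=5: not %3==0, total = (-1)+1 = 0; aux=17
x=4: not %3==0, total = 0+1 = 1; aux=21
x=13: not %3==0, total = 1+1 = 2; aux=34
x=7: not %3==0, total = 2+1 = 3; aux=41
x=9: %3==0, total = 3-9 = -6; aux=42
x=13: not %3==0, total = (-6)+1 = -5; aux=55
total*aux = (-5)*55 = -275

-275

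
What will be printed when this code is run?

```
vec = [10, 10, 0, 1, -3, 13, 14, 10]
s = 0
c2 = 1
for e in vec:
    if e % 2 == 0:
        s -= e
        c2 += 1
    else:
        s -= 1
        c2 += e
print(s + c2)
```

e=10: even, s = 0-10 = -10; c2=2
e=10: even, s = (-10)-10 = -20; c2=3
e=0: even, s = (-20)-0 = -20; c2=4
e=1: not even, s = (-20)-1 = -21; c2=5
e=-3: not even, s = (-21)-1 = -22; c2=2
e=13: not even, s = (-22)-1 = -23; c2=15
e=14: even, s = (-23)-14 = -37; c2=16
e=10: even, s = (-37)-10 = -47; c2=17
s+c2 = (-47)+17 = -30

-30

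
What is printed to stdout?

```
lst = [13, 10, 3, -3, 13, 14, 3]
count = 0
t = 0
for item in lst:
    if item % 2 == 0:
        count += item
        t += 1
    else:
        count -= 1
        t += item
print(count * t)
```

item=13: not even, count = 0-1 = -1; t=13
item=10: even, count = (-1)+10 = 9; t=14
item=3: not even, count = 9-1 = 8; t=17
item=-3: not even, count = 8-1 = 7; t=14
item=13: not even, count = 7-1 = 6; t=27
item=14: even, count = 6+14 = 20; t=28
item=3: not even, count = 20-1 = 19; t=31
count*t = 19*31 = 589

589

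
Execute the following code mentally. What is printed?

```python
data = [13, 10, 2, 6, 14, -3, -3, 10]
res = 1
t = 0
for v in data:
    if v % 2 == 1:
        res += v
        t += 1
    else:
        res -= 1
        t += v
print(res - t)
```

-42

v=13: odd, res = 1+13 = 14; t=1
v=10: not odd, res = 14-1 = 13; t=11
v=2: not odd, res = 13-1 = 12; t=13
v=6: not odd, res = 12-1 = 11; t=19
v=14: not odd, res = 11-1 = 10; t=33
v=-3: odd, res = 10+(-3) = 7; t=34
v=-3: odd, res = 7+(-3) = 4; t=35
v=10: not odd, res = 4-1 = 3; t=45
res-t = 3-45 = -42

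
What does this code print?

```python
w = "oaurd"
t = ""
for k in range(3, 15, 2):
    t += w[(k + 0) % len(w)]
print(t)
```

k=3: add w[3]='r' → 'r'
k=5: add w[0]='o' → 'ro'
k=7: add w[2]='u' → 'rou'
k=9: add w[4]='d' → 'roud'
k=11: add w[1]='a' → 'rouda'
k=13: add w[3]='r' → 'roudar'

roudar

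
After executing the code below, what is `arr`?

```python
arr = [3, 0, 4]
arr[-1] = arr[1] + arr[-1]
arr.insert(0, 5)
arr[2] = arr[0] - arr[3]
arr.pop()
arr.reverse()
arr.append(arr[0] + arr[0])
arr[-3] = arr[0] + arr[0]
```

[1, 2, 5, 2]

arr[-1] = arr[1]+arr[-1] = 0+4 = 4 → [3, 0, 4]
insert 5 at 0 → [5, 3, 0, 4]
arr[2] = arr[0]-arr[3] = 5-4 = 1 → [5, 3, 1, 4]
pop() removes 4 → [5, 3, 1]
reverse → [1, 3, 5]
append arr[0]+arr[0] = 1+1 = 2 → [1, 3, 5, 2]
arr[-3] = arr[0]+arr[0] = 1+1 = 2 → [1, 2, 5, 2]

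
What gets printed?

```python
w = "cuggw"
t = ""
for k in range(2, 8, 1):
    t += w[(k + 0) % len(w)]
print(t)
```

ggwcug

k=2: add w[2]='g' → 'g'
k=3: add w[3]='g' → 'gg'
k=4: add w[4]='w' → 'ggw'
k=5: add w[0]='c' → 'ggwc'
k=6: add w[1]='u' → 'ggwcu'
k=7: add w[2]='g' → 'ggwcug'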